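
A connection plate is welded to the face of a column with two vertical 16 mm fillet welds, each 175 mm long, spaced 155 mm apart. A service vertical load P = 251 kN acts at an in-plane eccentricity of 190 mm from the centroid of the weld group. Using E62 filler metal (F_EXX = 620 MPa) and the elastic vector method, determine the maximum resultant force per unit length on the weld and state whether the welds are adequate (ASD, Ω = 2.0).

Total weld length L_w = 350 mm. Treat welds as unit-width lines.
Polar moment about centroid: J = 2[d³/12 + d(b/2)²] = 2[175³/12 + 175×77.5²] = 2995000 mm³.
Direct shear f_v = P/L_w = 251×10³ / 350 = 717.1 N/mm (vertical).
Torsion M = P·e = 251×10³ × 190 = 47690000 N·mm.
Critical point at (x, y) = (77.5, 87.5) from centroid. f_tx = M·y/J = 1393 N/mm; f_ty = M·x/J = 1234 N/mm.
Resultant f_max = √[f_tx² + (f_v + f_ty)²] = √[1393² + (717.1 + 1234)²] = 2397 N/mm.
Capacity per unit length: r_n/Ω = (1/2.0) × 0.6 × 620 × (0.707 × 16) = 2104 N/mm.
2397 > 2104 → NOT adequate.

f_max ≈ 2400 N/mm; NOT adequate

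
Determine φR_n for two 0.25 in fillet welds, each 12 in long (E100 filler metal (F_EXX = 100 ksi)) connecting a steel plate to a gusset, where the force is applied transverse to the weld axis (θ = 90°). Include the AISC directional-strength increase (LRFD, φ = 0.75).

t_e = 0.707 × 0.25 = 0.1767 in; A_we = 0.1767 × 24 = 4.242 in².
Directional factor: 1.0 + 0.5 sin^1.5(90°) = 1.5.
F_nw = 0.6 × 100 × 1.5 = 90 ksi.
φR_n = 0.75 × 90 × 4.242 = 286.3 kip.

φR_n ≈ 286 kip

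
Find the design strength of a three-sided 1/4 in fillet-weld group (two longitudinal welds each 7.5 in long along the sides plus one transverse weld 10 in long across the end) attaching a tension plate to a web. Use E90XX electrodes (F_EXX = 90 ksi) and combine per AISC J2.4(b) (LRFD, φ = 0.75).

φR_n ≈ 199 kips

t_e = 0.707 × 0.25 = 0.1767 in.
R_nwl = 0.6 × 90 × 0.1767 × 15 = 143.2 kips (longitudinal, 2 welds).
R_nwt = 0.6 × 90 × 0.1767 × 10 = 95.44 kips (transverse, base value).
(i) R_nwl + R_nwt = 238.6 kips; (ii) 0.85 R_nwl + 1.5 R_nwt = 264.9 kips.
R_n = max = 264.9 kips [governs: (ii)]; φR_n = 198.6 kips.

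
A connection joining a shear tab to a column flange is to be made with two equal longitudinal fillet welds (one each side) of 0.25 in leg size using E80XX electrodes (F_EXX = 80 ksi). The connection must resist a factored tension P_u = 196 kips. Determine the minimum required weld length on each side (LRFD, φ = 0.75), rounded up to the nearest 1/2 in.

L = 15.5 in on each side

Throat t_e = 0.707 × 0.25 = 0.1767 in.
φr_n = 0.75 × 0.6 × 80 × 0.1767 = 6.363 kips/in.
L_req = P_u / φr_n = 196 / 6.363 = 30.8 in total.
Per side: 30.8 / 2 = 15.4 in.
Round up → use L = 15.5 in on each side.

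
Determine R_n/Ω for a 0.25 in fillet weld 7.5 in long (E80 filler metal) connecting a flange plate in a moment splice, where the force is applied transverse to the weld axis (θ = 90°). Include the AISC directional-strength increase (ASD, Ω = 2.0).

E80XX → F_EXX = 80 ksi.
t_e = 0.707 × 0.25 = 0.1767 in; A_we = 0.1767 × 7.5 = 1.326 in².
Directional factor: 1.0 + 0.5 sin^1.5(90°) = 1.5.
F_nw = 0.6 × 80 × 1.5 = 72 ksi.
R_n/Ω = (72 × 1.326) / 2.0 = 47.72 kips.

R_n/Ω ≈ 47.7 kips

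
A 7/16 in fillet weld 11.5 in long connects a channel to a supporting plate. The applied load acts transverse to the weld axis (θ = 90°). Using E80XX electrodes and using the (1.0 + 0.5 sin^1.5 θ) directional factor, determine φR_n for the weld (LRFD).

φR_n ≈ 192 kips

E80XX → F_EXX = 80 ksi.
t_e = 0.707 × 0.4375 = 0.3093 in; A_we = 0.3093 × 11.5 = 3.557 in².
Directional factor: 1.0 + 0.5 sin^1.5(90°) = 1.5.
F_nw = 0.6 × 80 × 1.5 = 72 ksi.
φR_n = 0.75 × 72 × 3.557 = 192.1 kips.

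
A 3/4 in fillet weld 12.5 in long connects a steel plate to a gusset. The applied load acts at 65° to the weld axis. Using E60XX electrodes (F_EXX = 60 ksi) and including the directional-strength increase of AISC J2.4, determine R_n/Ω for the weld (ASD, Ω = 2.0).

R_n/Ω ≈ 171 kip

t_e = 0.707 × 0.75 = 0.5302 in; A_we = 0.5302 × 12.5 = 6.628 in².
Directional factor: 1.0 + 0.5 sin^1.5(65°) = 1.431.
F_nw = 0.6 × 60 × 1.431 = 51.53 ksi.
R_n/Ω = (51.53 × 6.628) / 2.0 = 170.8 kip.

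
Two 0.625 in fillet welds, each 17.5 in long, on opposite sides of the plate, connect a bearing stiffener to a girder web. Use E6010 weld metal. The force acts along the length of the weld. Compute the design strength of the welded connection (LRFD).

φR_n ≈ 418 kips

E60XX → F_EXX = 60 ksi.
Effective throat t_e = 0.707 × 0.625 = 0.4419 in.
Total length L = 35 in; A_we = 0.4419 × 35 = 15.47 in².
F_nw = 0.6 F_EXX = 0.6 × 60 = 36 ksi.
φR_n = 0.75 × 36 × 15.47 = 417.6 kips.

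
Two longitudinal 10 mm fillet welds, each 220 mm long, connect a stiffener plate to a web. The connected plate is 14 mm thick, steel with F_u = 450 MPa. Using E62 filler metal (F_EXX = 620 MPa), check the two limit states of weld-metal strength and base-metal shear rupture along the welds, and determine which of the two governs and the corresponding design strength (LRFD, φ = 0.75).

φR_n ≈ 868 kN (weld metal governs)

t_e = 0.707 × 10 = 7.07 mm; L = 440 mm.
Weld metal: φR_n = 0.75 × 0.6 × 620 × 7.07 × 440 × 10⁻³ = 867.9 kN.
Base metal (shear rupture): φR_n = 0.75 × 0.6 × 450 × 14 × 440 × 10⁻³ = 1247 kN.
Governing: weld metal.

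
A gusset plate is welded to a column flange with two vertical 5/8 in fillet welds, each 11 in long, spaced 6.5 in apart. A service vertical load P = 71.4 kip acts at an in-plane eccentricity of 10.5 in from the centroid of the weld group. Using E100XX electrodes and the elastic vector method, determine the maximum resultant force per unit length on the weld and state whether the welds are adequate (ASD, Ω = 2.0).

E100XX → F_EXX = 100 ksi.
Total weld length L_w = 22 in. Treat welds as unit-width lines.
Polar moment about centroid: J = 2[d³/12 + d(b/2)²] = 2[11³/12 + 11×3.25²] = 454.2 in³.
Direct shear f_v = P/L_w = 71.4 / 22 = 3.245 kip/in (vertical).
Torsion M = P·e = 71.4 × 10.5 = 749.7 kip·in.
Critical point at (x, y) = (3.25, 5.5) from centroid. f_tx = M·y/J = 9.078 kip/in; f_ty = M·x/J = 5.364 kip/in.
Resultant f_max = √[f_tx² + (f_v + f_ty)²] = √[9.078² + (3.245 + 5.364)²] = 12.51 kip/in.
Capacity per unit length: r_n/Ω = (1/2.0) × 0.6 × 100 × (0.707 × 0.625) = 13.26 kip/in.
12.51 ≤ 13.26 → adequate.

f_max ≈ 12.5 kip/in; adequate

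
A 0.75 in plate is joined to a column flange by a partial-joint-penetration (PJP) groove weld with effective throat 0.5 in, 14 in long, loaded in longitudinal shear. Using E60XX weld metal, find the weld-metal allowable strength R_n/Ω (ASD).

E60XX → F_EXX = 60 ksi.
Effective throat (given) t_e = 0.5 in.
A_we = 0.5 × 14 = 7 in².
F_nw = 0.6 F_EXX = 36 ksi.
R_n/Ω = (36 × 7) / 2.0 = 126 kips.

R_n/Ω ≈ 126 kips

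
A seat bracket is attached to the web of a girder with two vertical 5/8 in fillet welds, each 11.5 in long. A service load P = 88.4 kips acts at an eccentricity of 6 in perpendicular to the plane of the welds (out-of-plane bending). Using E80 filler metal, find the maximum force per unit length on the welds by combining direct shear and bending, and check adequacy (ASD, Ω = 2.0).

E80XX → F_EXX = 80 ksi.
L_w = 2 × 11.5 = 23 in; section modulus (unit throat) S = 2 × L²/6 = 44.08 in².
Direct shear f_v = P/L_w = 88.4/23 = 3.843 kip/in.
Moment M = P × e = 88.4 × 6 = 530.4 kip·in; bending f_b = M/S = 12.03 kip/in.
f_max = √(f_v² + f_b²) = √(3.843² + 12.03²) = 12.63 kip/in.
r_n/Ω = (1/2.0) × 0.6 × 80 × (0.707 × 0.625) = 10.6 kip/in → NOT adequate.

f_max ≈ 12.6 kip/in; NOT adequate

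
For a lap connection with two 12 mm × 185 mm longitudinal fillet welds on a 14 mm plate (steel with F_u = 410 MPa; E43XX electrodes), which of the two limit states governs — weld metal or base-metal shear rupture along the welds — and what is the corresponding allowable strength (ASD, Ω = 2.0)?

E43XX → F_EXX = 430 MPa.
t_e = 0.707 × 12 = 8.484 mm; L = 370 mm.
Weld metal: R_n/Ω = (1/2.0) × 0.6 × 430 × 8.484 × 370 × 10⁻³ = 404.9 kN.
Base metal (shear rupture): R_n/Ω = (1/2.0) × 0.6 × 410 × 14 × 370 × 10⁻³ = 637.1 kN.
Governing: weld metal.

R_n/Ω ≈ 405 kN (weld metal governs)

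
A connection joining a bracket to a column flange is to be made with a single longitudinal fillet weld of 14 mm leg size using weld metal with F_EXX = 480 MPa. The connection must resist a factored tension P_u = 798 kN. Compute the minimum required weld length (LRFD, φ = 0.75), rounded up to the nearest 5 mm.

L = 375 mm

Throat t_e = 0.707 × 14 = 9.898 mm.
φr_n = 0.75 × 0.6 × 480 × 9.898 × 10⁻³ = 2.138 kN/mm.
L_req = P_u / φr_n = 798 / 2.138 = 373.3 mm total.
Round up → use L = 375 mm.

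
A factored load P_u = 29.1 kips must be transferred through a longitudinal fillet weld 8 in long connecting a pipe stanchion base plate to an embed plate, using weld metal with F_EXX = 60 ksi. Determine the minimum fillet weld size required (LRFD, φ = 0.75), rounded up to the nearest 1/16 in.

w = 1/4 in

Total weld length L = 8 in.
Required throat t_e = P_u / (φ × 0.6 F_EXX × L) = 29.1 / (0.75 × 0.6 × 60 × 8) = 0.1347 in.
Required leg w = t_e / 0.707 = 0.1906 in → use 1/4 in.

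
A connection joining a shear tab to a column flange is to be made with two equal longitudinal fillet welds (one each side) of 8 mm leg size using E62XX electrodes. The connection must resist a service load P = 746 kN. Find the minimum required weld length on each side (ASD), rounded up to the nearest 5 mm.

L = 355 mm on each side

E62XX → F_EXX = 620 MPa.
Throat t_e = 0.707 × 8 = 5.656 mm.
r_n/Ω = (0.6 × 620 × 5.656) / 2.0 = 1052 N/mm = 1.052 kN/mm.
L_req = P / (r_n/Ω) = 746 / 1.052 = 709.1 mm total.
Per side: 709.1 / 2 = 354.6 mm.
Round up → use L = 355 mm on each side.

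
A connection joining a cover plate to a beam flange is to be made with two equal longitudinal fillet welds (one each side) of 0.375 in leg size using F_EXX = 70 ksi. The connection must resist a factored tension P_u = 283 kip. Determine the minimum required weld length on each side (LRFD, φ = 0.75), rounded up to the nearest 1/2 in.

L = 17 in on each side

Throat t_e = 0.707 × 0.375 = 0.2651 in.
φr_n = 0.75 × 0.6 × 70 × 0.2651 = 8.351 kip/in.
L_req = P_u / φr_n = 283 / 8.351 = 33.89 in total.
Per side: 33.89 / 2 = 16.94 in.
Round up → use L = 17 in on each side.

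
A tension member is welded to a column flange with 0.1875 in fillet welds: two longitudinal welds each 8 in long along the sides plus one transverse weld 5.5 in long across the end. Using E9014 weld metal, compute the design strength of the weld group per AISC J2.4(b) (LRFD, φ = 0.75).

φR_n ≈ 117 kips

E90XX → F_EXX = 90 ksi.
t_e = 0.707 × 0.1875 = 0.1326 in.
R_nwl = 0.6 × 90 × 0.1326 × 16 = 114.5 kips (longitudinal, 2 welds).
R_nwt = 0.6 × 90 × 0.1326 × 5.5 = 39.37 kips (transverse, base value).
(i) R_nwl + R_nwt = 153.9 kips; (ii) 0.85 R_nwl + 1.5 R_nwt = 156.4 kips.
R_n = max = 156.4 kips [governs: (ii)]; φR_n = 117.3 kips.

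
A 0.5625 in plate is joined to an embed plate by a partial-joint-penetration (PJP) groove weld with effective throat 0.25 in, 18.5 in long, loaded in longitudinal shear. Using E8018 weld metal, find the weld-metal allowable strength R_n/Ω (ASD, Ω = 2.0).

E80XX → F_EXX = 80 ksi.
Effective throat (given) t_e = 0.25 in.
A_we = 0.25 × 18.5 = 4.625 in².
F_nw = 0.6 F_EXX = 48 ksi.
R_n/Ω = (48 × 4.625) / 2.0 = 111 kips.

R_n/Ω ≈ 111 kips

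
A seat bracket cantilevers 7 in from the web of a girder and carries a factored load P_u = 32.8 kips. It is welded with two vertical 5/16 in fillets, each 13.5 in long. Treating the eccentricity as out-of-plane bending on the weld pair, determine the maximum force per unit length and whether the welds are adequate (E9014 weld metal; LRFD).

E90XX → F_EXX = 90 ksi.
L_w = 2 × 13.5 = 27 in; section modulus (unit throat) S = 2 × L²/6 = 60.75 in².
Direct shear f_v = P/L_w = 32.8/27 = 1.215 kip/in.
Moment M = P × e = 32.8 × 7 = 229.6 kip·in; bending f_b = M/S = 3.779 kip/in.
f_max = √(f_v² + f_b²) = √(1.215² + 3.779²) = 3.97 kip/in.
φr_n = 0.75 × 0.6 × 90 × (0.707 × 0.3125) = 8.948 kip/in → adequate.

f_max ≈ 3.97 kip/in; adequate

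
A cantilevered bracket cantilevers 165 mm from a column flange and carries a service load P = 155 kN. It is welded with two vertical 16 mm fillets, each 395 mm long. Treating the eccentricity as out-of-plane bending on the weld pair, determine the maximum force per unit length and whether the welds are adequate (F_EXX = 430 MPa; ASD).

f_max ≈ 529 N/mm; adequate

L_w = 2 × 395 = 790 mm; section modulus (unit throat) S = 2 × L²/6 = 52010 mm².
Direct shear f_v = P/L_w = 155×10³/790 = 196.2 N/mm.
Moment M = P × e = 155×10³ × 165 = 25575000 N·mm; bending f_b = M/S = 491.7 N/mm.
f_max = √(f_v² + f_b²) = √(196.2² + 491.7²) = 529.4 N/mm.
r_n/Ω = (1/2.0) × 0.6 × 430 × (0.707 × 16) = 1459 N/mm → adequate.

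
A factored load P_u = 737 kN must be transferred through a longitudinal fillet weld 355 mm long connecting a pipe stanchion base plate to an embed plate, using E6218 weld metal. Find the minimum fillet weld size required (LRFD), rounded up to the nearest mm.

w = 11 mm

E62XX → F_EXX = 620 MPa.
Total weld length L = 355 mm.
Required throat t_e = P_u / (φ × 0.6 F_EXX × L) = 737 / (0.75 × 0.6 × 620 × 355 × 10⁻³) = 7.441 mm.
Required leg w = t_e / 0.707 = 10.52 mm → use 11 mm.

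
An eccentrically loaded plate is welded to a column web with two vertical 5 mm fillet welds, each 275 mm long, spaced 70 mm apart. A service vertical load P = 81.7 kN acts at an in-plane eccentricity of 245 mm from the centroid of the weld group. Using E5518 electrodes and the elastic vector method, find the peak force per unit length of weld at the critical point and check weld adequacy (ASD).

E55XX → F_EXX = 550 MPa.
Total weld length L_w = 550 mm. Treat welds as unit-width lines.
Polar moment about centroid: J = 2[d³/12 + d(b/2)²] = 2[275³/12 + 275×35²] = 4140000 mm³.
Direct shear f_v = P/L_w = 81.7×10³ / 550 = 148.5 N/mm (vertical).
Torsion M = P·e = 81.7×10³ × 245 = 20016000 N·mm.
Critical point at (x, y) = (35, 137.5) from centroid. f_tx = M·y/J = 664.8 N/mm; f_ty = M·x/J = 169.2 N/mm.
Resultant f_max = √[f_tx² + (f_v + f_ty)²] = √[664.8² + (148.5 + 169.2)²] = 736.9 N/mm.
Capacity per unit length: r_n/Ω = (1/2.0) × 0.6 × 550 × (0.707 × 5) = 583.3 N/mm.
736.9 > 583.3 → NOT adequate.

f_max ≈ 737 N/mm; NOT adequate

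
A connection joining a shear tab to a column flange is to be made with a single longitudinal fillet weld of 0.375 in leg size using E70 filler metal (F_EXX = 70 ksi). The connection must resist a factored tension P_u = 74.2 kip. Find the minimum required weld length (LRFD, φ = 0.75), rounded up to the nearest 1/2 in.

L = 9 in

Throat t_e = 0.707 × 0.375 = 0.2651 in.
φr_n = 0.75 × 0.6 × 70 × 0.2651 = 8.351 kip/in.
L_req = P_u / φr_n = 74.2 / 8.351 = 8.885 in total.
Round up → use L = 9 in.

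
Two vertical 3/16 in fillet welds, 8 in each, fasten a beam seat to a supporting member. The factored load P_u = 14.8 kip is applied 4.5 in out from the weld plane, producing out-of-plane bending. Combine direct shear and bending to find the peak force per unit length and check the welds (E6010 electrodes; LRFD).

f_max ≈ 3.26 kip/in; adequate

E60XX → F_EXX = 60 ksi.
L_w = 2 × 8 = 16 in; section modulus (unit throat) S = 2 × L²/6 = 21.33 in².
Direct shear f_v = P/L_w = 14.8/16 = 0.925 kip/in.
Moment M = P × e = 14.8 × 4.5 = 66.6 kip·in; bending f_b = M/S = 3.122 kip/in.
f_max = √(f_v² + f_b²) = √(0.925² + 3.122²) = 3.256 kip/in.
φr_n = 0.75 × 0.6 × 60 × (0.707 × 0.1875) = 3.579 kip/in → adequate.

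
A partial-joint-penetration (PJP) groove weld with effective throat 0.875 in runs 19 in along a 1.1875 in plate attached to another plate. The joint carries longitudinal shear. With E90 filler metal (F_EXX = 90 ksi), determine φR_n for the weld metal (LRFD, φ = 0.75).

φR_n ≈ 673 kip

Effective throat (given) t_e = 0.875 in.
A_we = 0.875 × 19 = 16.62 in².
F_nw = 0.6 F_EXX = 54 ksi.
φR_n = 0.75 × 54 × 16.62 = 673.3 kip.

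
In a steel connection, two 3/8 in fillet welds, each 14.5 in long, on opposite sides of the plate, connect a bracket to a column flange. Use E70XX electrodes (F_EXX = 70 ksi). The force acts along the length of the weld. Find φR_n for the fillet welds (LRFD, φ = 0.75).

φR_n ≈ 242 kip

Effective throat t_e = 0.707 × 0.375 = 0.2651 in.
Total length L = 29 in; A_we = 0.2651 × 29 = 7.689 in².
F_nw = 0.6 F_EXX = 0.6 × 70 = 42 ksi.
φR_n = 0.75 × 42 × 7.689 = 242.2 kip.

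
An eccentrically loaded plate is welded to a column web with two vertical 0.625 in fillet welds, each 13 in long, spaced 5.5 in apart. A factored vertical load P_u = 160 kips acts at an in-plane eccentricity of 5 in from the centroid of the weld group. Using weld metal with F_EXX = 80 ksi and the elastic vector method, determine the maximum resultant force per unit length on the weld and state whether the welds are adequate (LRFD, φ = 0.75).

f_max ≈ 13.7 kip/in; adequate

Total weld length L_w = 26 in. Treat welds as unit-width lines.
Polar moment about centroid: J = 2[d³/12 + d(b/2)²] = 2[13³/12 + 13×2.75²] = 562.8 in³.
Direct shear f_v = P/L_w = 160 / 26 = 6.154 kip/in (vertical).
Torsion M = P·e = 160 × 5 = 800 kip·in.
Critical point at (x, y) = (2.75, 6.5) from centroid. f_tx = M·y/J = 9.24 kip/in; f_ty = M·x/J = 3.909 kip/in.
Resultant f_max = √[f_tx² + (f_v + f_ty)²] = √[9.24² + (6.154 + 3.909)²] = 13.66 kip/in.
Capacity per unit length: φr_n = 0.75 × 0.6 × 80 × (0.707 × 0.625) = 15.91 kip/in.
13.66 ≤ 15.91 → adequate.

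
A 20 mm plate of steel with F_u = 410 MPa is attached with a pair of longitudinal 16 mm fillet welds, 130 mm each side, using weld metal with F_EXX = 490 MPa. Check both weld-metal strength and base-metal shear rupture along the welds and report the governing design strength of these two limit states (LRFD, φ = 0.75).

t_e = 0.707 × 16 = 11.31 mm; L = 260 mm.
Weld metal: φR_n = 0.75 × 0.6 × 490 × 11.31 × 260 × 10⁻³ = 648.5 kN.
Base metal (shear rupture): φR_n = 0.75 × 0.6 × 410 × 20 × 260 × 10⁻³ = 959.4 kN.
Governing: weld metal.

φR_n ≈ 649 kN (weld metal governs)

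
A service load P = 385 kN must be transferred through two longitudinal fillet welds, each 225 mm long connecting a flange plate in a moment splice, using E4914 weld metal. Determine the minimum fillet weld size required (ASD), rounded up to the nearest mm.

w = 9 mm

E49XX → F_EXX = 490 MPa.
Total weld length L = 450 mm.
Required throat t_e = P × Ω / (0.6 F_EXX × L) = 385 × 2.0 / (0.6 × 490 × 450 × 10⁻³) = 5.82 mm.
Required leg w = t_e / 0.707 = 8.232 mm → use 9 mm.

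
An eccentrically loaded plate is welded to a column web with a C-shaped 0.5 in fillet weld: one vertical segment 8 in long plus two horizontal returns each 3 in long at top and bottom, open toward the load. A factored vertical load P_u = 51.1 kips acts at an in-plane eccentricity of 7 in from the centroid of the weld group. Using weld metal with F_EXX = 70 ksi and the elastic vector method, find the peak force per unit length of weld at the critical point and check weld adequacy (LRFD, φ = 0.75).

Total weld length L_w = 14 in. Treat welds as unit-width lines.
Centroid: x̄ = 2×3×1.5 / 14 = 0.6429 in from the vertical weld.
Polar moment about centroid: J = I_x + I_y = [8³/12 + 2×3×4²] + [8×0.6429² + 2(3³/12 + 3×0.8571²)] = 150.9 in³.
Direct shear f_v = P/L_w = 51.1 / 14 = 3.65 kip/in (vertical).
Torsion M = P·e = 51.1 × 7 = 357.7 kip·in.
Critical point at (x, y) = (2.357, 4) from centroid. f_tx = M·y/J = 9.483 kip/in; f_ty = M·x/J = 5.588 kip/in.
Resultant f_max = √[f_tx² + (f_v + f_ty)²] = √[9.483² + (3.65 + 5.588)²] = 13.24 kip/in.
Capacity per unit length: φr_n = 0.75 × 0.6 × 70 × (0.707 × 0.5) = 11.14 kip/in.
13.24 > 11.14 → NOT adequate.

f_max ≈ 13.2 kip/in; NOT adequate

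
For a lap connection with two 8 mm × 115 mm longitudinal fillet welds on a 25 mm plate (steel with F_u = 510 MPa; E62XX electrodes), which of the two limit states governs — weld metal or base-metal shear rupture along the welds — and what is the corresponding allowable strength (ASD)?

R_n/Ω ≈ 242 kN (weld metal governs)

E62XX → F_EXX = 620 MPa.
t_e = 0.707 × 8 = 5.656 mm; L = 230 mm.
Weld metal: R_n/Ω = (1/2.0) × 0.6 × 620 × 5.656 × 230 × 10⁻³ = 242 kN.
Base metal (shear rupture): R_n/Ω = (1/2.0) × 0.6 × 510 × 25 × 230 × 10⁻³ = 879.8 kN.
Governing: weld metal.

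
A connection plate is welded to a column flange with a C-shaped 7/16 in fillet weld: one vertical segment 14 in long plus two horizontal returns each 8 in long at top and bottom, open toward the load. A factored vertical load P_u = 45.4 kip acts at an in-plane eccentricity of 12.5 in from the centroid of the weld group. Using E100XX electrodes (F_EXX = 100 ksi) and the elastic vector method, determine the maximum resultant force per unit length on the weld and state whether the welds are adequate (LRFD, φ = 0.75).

Total weld length L_w = 30 in. Treat welds as unit-width lines.
Centroid: x̄ = 2×8×4 / 30 = 2.133 in from the vertical weld.
Polar moment about centroid: J = I_x + I_y = [14³/12 + 2×8×7²] + [14×2.133² + 2(8³/12 + 8×1.867²)] = 1217 in³.
Direct shear f_v = P/L_w = 45.4 / 30 = 1.513 kip/in (vertical).
Torsion M = P·e = 45.4 × 12.5 = 567.5 kip·in.
Critical point at (x, y) = (5.867, 7) from centroid. f_tx = M·y/J = 3.263 kip/in; f_ty = M·x/J = 2.735 kip/in.
Resultant f_max = √[f_tx² + (f_v + f_ty)²] = √[3.263² + (1.513 + 2.735)²] = 5.356 kip/in.
Capacity per unit length: φr_n = 0.75 × 0.6 × 100 × (0.707 × 0.4375) = 13.92 kip/in.
5.356 ≤ 13.92 → adequate.

f_max ≈ 5.36 kip/in; adequate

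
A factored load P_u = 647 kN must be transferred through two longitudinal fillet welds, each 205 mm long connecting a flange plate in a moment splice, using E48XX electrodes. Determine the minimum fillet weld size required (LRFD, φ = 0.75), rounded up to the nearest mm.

E48XX → F_EXX = 480 MPa.
Total weld length L = 410 mm.
Required throat t_e = P_u / (φ × 0.6 F_EXX × L) = 647 / (0.75 × 0.6 × 480 × 410 × 10⁻³) = 7.306 mm.
Required leg w = t_e / 0.707 = 10.33 mm → use 11 mm.

w = 11 mm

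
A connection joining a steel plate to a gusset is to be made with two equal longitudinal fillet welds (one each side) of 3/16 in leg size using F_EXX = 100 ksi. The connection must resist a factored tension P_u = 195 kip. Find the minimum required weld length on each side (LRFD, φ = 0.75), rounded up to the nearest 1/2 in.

L = 16.5 in on each side

Throat t_e = 0.707 × 0.1875 = 0.1326 in.
φr_n = 0.75 × 0.6 × 100 × 0.1326 = 5.965 kip/in.
L_req = P_u / φr_n = 195 / 5.965 = 32.69 in total.
Per side: 32.69 / 2 = 16.34 in.
Round up → use L = 16.5 in on each side.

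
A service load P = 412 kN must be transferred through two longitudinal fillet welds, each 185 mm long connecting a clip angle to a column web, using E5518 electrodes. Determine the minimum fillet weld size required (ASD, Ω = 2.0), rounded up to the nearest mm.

E55XX → F_EXX = 550 MPa.
Total weld length L = 370 mm.
Required throat t_e = P × Ω / (0.6 F_EXX × L) = 412 × 2.0 / (0.6 × 550 × 370 × 10⁻³) = 6.749 mm.
Required leg w = t_e / 0.707 = 9.545 mm → use 10 mm.

w = 10 mm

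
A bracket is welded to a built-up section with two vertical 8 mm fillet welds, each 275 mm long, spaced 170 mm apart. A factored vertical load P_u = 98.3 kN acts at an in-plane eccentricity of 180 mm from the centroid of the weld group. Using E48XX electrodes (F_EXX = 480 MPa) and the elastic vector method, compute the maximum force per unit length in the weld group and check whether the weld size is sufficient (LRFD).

Total weld length L_w = 550 mm. Treat welds as unit-width lines.
Polar moment about centroid: J = 2[d³/12 + d(b/2)²] = 2[275³/12 + 275×85²] = 7440000 mm³.
Direct shear f_v = P/L_w = 98.3×10³ / 550 = 178.7 N/mm (vertical).
Torsion M = P·e = 98.3×10³ × 180 = 17694000 N·mm.
Critical point at (x, y) = (85, 137.5) from centroid. f_tx = M·y/J = 327 N/mm; f_ty = M·x/J = 202.2 N/mm.
Resultant f_max = √[f_tx² + (f_v + f_ty)²] = √[327² + (178.7 + 202.2)²] = 502 N/mm.
Capacity per unit length: φr_n = 0.75 × 0.6 × 480 × (0.707 × 8) = 1222 N/mm.
502 ≤ 1222 → adequate.

f_max ≈ 502 N/mm; adequate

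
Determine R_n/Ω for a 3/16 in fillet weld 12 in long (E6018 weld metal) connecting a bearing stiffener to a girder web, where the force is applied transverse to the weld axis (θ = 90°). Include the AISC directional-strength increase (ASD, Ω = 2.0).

R_n/Ω ≈ 43 kip

E60XX → F_EXX = 60 ksi.
t_e = 0.707 × 0.1875 = 0.1326 in; A_we = 0.1326 × 12 = 1.591 in².
Directional factor: 1.0 + 0.5 sin^1.5(90°) = 1.5.
F_nw = 0.6 × 60 × 1.5 = 54 ksi.
R_n/Ω = (54 × 1.591) / 2.0 = 42.95 kip.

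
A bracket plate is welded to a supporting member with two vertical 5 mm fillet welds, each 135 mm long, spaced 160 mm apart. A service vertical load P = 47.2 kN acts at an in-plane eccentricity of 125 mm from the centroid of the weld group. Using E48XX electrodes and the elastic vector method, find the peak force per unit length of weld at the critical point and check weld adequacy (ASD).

f_max ≈ 437 N/mm; adequate

E48XX → F_EXX = 480 MPa.
Total weld length L_w = 270 mm. Treat welds as unit-width lines.
Polar moment about centroid: J = 2[d³/12 + d(b/2)²] = 2[135³/12 + 135×80²] = 2138000 mm³.
Direct shear f_v = P/L_w = 47.2×10³ / 270 = 174.8 N/mm (vertical).
Torsion M = P·e = 47.2×10³ × 125 = 5900000 N·mm.
Critical point at (x, y) = (80, 67.5) from centroid. f_tx = M·y/J = 186.3 N/mm; f_ty = M·x/J = 220.8 N/mm.
Resultant f_max = √[f_tx² + (f_v + f_ty)²] = √[186.3² + (174.8 + 220.8)²] = 437.2 N/mm.
Capacity per unit length: r_n/Ω = (1/2.0) × 0.6 × 480 × (0.707 × 5) = 509 N/mm.
437.2 ≤ 509 → adequate.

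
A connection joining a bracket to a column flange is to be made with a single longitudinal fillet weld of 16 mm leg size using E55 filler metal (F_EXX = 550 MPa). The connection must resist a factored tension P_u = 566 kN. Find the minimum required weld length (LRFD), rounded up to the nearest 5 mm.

Throat t_e = 0.707 × 16 = 11.31 mm.
φr_n = 0.75 × 0.6 × 550 × 11.31 × 10⁻³ = 2.8 kN/mm.
L_req = P_u / φr_n = 566 / 2.8 = 202.2 mm total.
Round up → use L = 205 mm.

L = 205 mm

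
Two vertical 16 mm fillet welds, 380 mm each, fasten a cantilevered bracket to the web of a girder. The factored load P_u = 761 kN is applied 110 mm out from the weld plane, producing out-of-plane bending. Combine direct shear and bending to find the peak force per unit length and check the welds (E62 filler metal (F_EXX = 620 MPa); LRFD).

L_w = 2 × 380 = 760 mm; section modulus (unit throat) S = 2 × L²/6 = 48130 mm².
Direct shear f_v = P/L_w = 761×10³/760 = 1001 N/mm.
Moment M = P × e = 761×10³ × 110 = 83710000 N·mm; bending f_b = M/S = 1739 N/mm.
f_max = √(f_v² + f_b²) = √(1001² + 1739²) = 2007 N/mm.
φr_n = 0.75 × 0.6 × 620 × (0.707 × 16) = 3156 N/mm → adequate.

f_max ≈ 2010 N/mm; adequate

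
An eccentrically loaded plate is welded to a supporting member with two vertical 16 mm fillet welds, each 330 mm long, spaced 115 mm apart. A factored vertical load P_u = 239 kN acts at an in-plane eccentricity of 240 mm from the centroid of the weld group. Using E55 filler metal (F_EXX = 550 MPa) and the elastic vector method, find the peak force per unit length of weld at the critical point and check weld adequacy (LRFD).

Total weld length L_w = 660 mm. Treat welds as unit-width lines.
Polar moment about centroid: J = 2[d³/12 + d(b/2)²] = 2[330³/12 + 330×57.5²] = 8172000 mm³.
Direct shear f_v = P/L_w = 239×10³ / 660 = 362.1 N/mm (vertical).
Torsion M = P·e = 239×10³ × 240 = 57360000 N·mm.
Critical point at (x, y) = (57.5, 165) from centroid. f_tx = M·y/J = 1158 N/mm; f_ty = M·x/J = 403.6 N/mm.
Resultant f_max = √[f_tx² + (f_v + f_ty)²] = √[1158² + (362.1 + 403.6)²] = 1388 N/mm.
Capacity per unit length: φr_n = 0.75 × 0.6 × 550 × (0.707 × 16) = 2800 N/mm.
1388 ≤ 2800 → adequate.

f_max ≈ 1390 N/mm; adequate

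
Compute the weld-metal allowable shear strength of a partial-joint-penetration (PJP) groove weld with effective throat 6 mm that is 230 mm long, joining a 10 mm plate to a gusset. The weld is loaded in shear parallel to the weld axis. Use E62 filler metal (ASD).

E62XX → F_EXX = 620 MPa.
Effective throat (given) t_e = 6 mm.
A_we = 6 × 230 = 1380 mm².
F_nw = 0.6 F_EXX = 372 MPa.
R_n/Ω = (372 × 1380) / 2.0 × 10⁻³ = 256.7 kN.

R_n/Ω ≈ 257 kN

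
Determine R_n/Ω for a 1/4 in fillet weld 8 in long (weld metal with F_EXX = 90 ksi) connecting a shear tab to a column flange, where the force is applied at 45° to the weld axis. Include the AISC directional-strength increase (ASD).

R_n/Ω ≈ 49.5 kips

t_e = 0.707 × 0.25 = 0.1767 in; A_we = 0.1767 × 8 = 1.414 in².
Directional factor: 1.0 + 0.5 sin^1.5(45°) = 1.297.
F_nw = 0.6 × 90 × 1.297 = 70.05 ksi.
R_n/Ω = (70.05 × 1.414) / 2.0 = 49.53 kips.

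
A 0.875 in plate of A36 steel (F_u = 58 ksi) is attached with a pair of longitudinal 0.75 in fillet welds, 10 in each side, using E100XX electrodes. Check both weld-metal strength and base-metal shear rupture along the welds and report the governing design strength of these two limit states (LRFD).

E100XX → F_EXX = 100 ksi.
t_e = 0.707 × 0.75 = 0.5302 in; L = 20 in.
Weld metal: φR_n = 0.75 × 0.6 × 100 × 0.5302 × 20 = 477.2 kips.
Base metal (shear rupture): φR_n = 0.75 × 0.6 × 58 × 0.875 × 20 = 456.7 kips.
Governing: base-metal shear rupture.

φR_n ≈ 457 kips (base-metal shear rupture governs)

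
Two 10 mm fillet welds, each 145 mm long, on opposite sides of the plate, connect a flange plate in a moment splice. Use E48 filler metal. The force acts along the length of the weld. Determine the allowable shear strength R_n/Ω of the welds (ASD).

R_n/Ω ≈ 295 kN

E48XX → F_EXX = 480 MPa.
Effective throat t_e = 0.707 × 10 = 7.07 mm.
Total length L = 290 mm; A_we = 7.07 × 290 = 2050 mm².
F_nw = 0.6 F_EXX = 0.6 × 480 = 288 MPa.
R_n = 288 × 2050 × 10⁻³ = 590.5 kN; R_n/Ω = 590.5/2.0 = 295.2 kN.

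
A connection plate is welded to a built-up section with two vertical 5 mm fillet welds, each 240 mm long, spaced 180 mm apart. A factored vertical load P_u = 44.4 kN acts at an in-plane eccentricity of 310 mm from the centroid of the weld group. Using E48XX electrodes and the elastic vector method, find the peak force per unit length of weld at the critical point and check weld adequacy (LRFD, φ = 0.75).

E48XX → F_EXX = 480 MPa.
Total weld length L_w = 480 mm. Treat welds as unit-width lines.
Polar moment about centroid: J = 2[d³/12 + d(b/2)²] = 2[240³/12 + 240×90²] = 6192000 mm³.
Direct shear f_v = P/L_w = 44.4×10³ / 480 = 92.5 N/mm (vertical).
Torsion M = P·e = 44.4×10³ × 310 = 13764000 N·mm.
Critical point at (x, y) = (90, 120) from centroid. f_tx = M·y/J = 266.7 N/mm; f_ty = M·x/J = 200.1 N/mm.
Resultant f_max = √[f_tx² + (f_v + f_ty)²] = √[266.7² + (92.5 + 200.1)²] = 395.9 N/mm.
Capacity per unit length: φr_n = 0.75 × 0.6 × 480 × (0.707 × 5) = 763.6 N/mm.
395.9 ≤ 763.6 → adequate.

f_max ≈ 396 N/mm; adequate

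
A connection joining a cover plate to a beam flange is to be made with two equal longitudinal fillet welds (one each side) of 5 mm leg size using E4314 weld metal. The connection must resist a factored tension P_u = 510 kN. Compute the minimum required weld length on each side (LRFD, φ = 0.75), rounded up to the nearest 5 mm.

E43XX → F_EXX = 430 MPa.
Throat t_e = 0.707 × 5 = 3.535 mm.
φr_n = 0.75 × 0.6 × 430 × 3.535 × 10⁻³ = 0.684 kN/mm.
L_req = P_u / φr_n = 510 / 0.684 = 745.6 mm total.
Per side: 745.6 / 2 = 372.8 mm.
Round up → use L = 375 mm on each side.

L = 375 mm on each side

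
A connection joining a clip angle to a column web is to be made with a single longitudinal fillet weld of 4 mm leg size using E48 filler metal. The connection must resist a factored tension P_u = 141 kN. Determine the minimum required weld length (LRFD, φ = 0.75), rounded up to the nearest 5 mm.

L = 235 mm

E48XX → F_EXX = 480 MPa.
Throat t_e = 0.707 × 4 = 2.828 mm.
φr_n = 0.75 × 0.6 × 480 × 2.828 × 10⁻³ = 0.6108 kN/mm.
L_req = P_u / φr_n = 141 / 0.6108 = 230.8 mm total.
Round up → use L = 235 mm.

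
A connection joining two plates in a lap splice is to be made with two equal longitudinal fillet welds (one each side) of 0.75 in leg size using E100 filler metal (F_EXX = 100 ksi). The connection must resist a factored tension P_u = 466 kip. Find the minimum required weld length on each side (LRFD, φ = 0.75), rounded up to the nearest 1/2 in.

L = 10 in on each side

Throat t_e = 0.707 × 0.75 = 0.5302 in.
φr_n = 0.75 × 0.6 × 100 × 0.5302 = 23.86 kip/in.
L_req = P_u / φr_n = 466 / 23.86 = 19.53 in total.
Per side: 19.53 / 2 = 9.765 in.
Round up → use L = 10 in on each side.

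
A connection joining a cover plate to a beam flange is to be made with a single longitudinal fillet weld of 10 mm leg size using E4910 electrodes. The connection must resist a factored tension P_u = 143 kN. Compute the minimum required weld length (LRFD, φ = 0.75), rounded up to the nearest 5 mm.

L = 95 mm

E49XX → F_EXX = 490 MPa.
Throat t_e = 0.707 × 10 = 7.07 mm.
φr_n = 0.75 × 0.6 × 490 × 7.07 × 10⁻³ = 1.559 kN/mm.
L_req = P_u / φr_n = 143 / 1.559 = 91.73 mm total.
Round up → use L = 95 mm.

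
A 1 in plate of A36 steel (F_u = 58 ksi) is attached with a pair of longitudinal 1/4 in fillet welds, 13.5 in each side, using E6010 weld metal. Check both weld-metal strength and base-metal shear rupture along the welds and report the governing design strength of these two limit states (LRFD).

φR_n ≈ 129 kip (weld metal governs)

E60XX → F_EXX = 60 ksi.
t_e = 0.707 × 0.25 = 0.1767 in; L = 27 in.
Weld metal: φR_n = 0.75 × 0.6 × 60 × 0.1767 × 27 = 128.9 kip.
Base metal (shear rupture): φR_n = 0.75 × 0.6 × 58 × 1 × 27 = 704.7 kip.
Governing: weld metal.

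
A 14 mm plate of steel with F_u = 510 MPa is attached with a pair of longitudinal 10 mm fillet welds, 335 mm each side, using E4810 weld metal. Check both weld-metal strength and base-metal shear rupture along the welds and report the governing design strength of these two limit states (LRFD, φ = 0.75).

E48XX → F_EXX = 480 MPa.
t_e = 0.707 × 10 = 7.07 mm; L = 670 mm.
Weld metal: φR_n = 0.75 × 0.6 × 480 × 7.07 × 670 × 10⁻³ = 1023 kN.
Base metal (shear rupture): φR_n = 0.75 × 0.6 × 510 × 14 × 670 × 10⁻³ = 2153 kN.
Governing: weld metal.

φR_n ≈ 1020 kN (weld metal governs)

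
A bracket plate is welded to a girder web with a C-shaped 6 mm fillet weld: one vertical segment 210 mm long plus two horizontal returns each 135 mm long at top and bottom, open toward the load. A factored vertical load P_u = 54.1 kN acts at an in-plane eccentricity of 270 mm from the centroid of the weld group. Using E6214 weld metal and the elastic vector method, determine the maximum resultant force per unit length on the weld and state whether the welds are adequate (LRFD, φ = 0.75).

f_max ≈ 528 N/mm; adequate

E62XX → F_EXX = 620 MPa.
Total weld length L_w = 480 mm. Treat welds as unit-width lines.
Centroid: x̄ = 2×135×67.5 / 480 = 37.97 mm from the vertical weld.
Polar moment about centroid: J = I_x + I_y = [210³/12 + 2×135×105²] + [210×37.97² + 2(135³/12 + 135×29.53²)] = 4697000 mm³.
Direct shear f_v = P/L_w = 54.1×10³ / 480 = 112.7 N/mm (vertical).
Torsion M = P·e = 54.1×10³ × 270 = 14607000 N·mm.
Critical point at (x, y) = (97.03, 105) from centroid. f_tx = M·y/J = 326.6 N/mm; f_ty = M·x/J = 301.8 N/mm.
Resultant f_max = √[f_tx² + (f_v + f_ty)²] = √[326.6² + (112.7 + 301.8)²] = 527.7 N/mm.
Capacity per unit length: φr_n = 0.75 × 0.6 × 620 × (0.707 × 6) = 1184 N/mm.
527.7 ≤ 1184 → adequate.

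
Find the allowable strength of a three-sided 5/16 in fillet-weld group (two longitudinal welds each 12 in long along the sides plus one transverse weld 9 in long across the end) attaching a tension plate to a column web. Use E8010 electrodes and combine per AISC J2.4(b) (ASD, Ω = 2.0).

R_n/Ω ≈ 180 kip

E80XX → F_EXX = 80 ksi.
t_e = 0.707 × 0.3125 = 0.2209 in.
R_nwl = 0.6 × 80 × 0.2209 × 24 = 254.5 kip (longitudinal, 2 welds).
R_nwt = 0.6 × 80 × 0.2209 × 9 = 95.44 kip (transverse, base value).
(i) R_nwl + R_nwt = 350 kip; (ii) 0.85 R_nwl + 1.5 R_nwt = 359.5 kip.
R_n = max = 359.5 kip [governs: (ii)]; R_n/Ω = 179.8 kip.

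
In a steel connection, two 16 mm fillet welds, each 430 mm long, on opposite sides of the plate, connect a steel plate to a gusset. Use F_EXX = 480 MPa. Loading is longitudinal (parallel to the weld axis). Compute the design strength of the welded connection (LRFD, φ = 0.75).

Effective throat t_e = 0.707 × 16 = 11.31 mm.
Total length L = 860 mm; A_we = 11.31 × 860 = 9728 mm².
F_nw = 0.6 F_EXX = 0.6 × 480 = 288 MPa.
φR_n = 0.75 × 288 × 9728 × 10⁻³ = 2101 kN.

φR_n ≈ 2100 kN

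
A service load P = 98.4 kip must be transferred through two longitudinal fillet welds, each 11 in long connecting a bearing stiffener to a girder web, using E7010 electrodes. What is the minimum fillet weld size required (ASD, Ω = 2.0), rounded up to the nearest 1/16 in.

E70XX → F_EXX = 70 ksi.
Total weld length L = 22 in.
Required throat t_e = P × Ω / (0.6 F_EXX × L) = 98.4 × 2.0 / (0.6 × 70 × 22) = 0.213 in.
Required leg w = t_e / 0.707 = 0.3013 in → use 5/16 in.

w = 5/16 in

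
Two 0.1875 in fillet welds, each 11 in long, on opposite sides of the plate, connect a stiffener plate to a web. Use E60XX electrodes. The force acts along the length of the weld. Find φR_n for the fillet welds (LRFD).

E60XX → F_EXX = 60 ksi.
Effective throat t_e = 0.707 × 0.1875 = 0.1326 in.
Total length L = 22 in; A_we = 0.1326 × 22 = 2.916 in².
F_nw = 0.6 F_EXX = 0.6 × 60 = 36 ksi.
φR_n = 0.75 × 36 × 2.916 = 78.74 kip.

φR_n ≈ 78.7 kip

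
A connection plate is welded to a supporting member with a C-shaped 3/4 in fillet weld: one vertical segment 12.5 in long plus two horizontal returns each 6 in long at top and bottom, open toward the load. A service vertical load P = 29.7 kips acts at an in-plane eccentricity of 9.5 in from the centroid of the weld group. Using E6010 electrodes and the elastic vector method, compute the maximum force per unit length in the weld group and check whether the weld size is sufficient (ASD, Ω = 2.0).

f_max ≈ 3.85 kip/in; adequate

E60XX → F_EXX = 60 ksi.
Total weld length L_w = 24.5 in. Treat welds as unit-width lines.
Centroid: x̄ = 2×6×3 / 24.5 = 1.469 in from the vertical weld.
Polar moment about centroid: J = I_x + I_y = [12.5³/12 + 2×6×6.25²] + [12.5×1.469² + 2(6³/12 + 6×1.531²)] = 722.6 in³.
Direct shear f_v = P/L_w = 29.7 / 24.5 = 1.212 kip/in (vertical).
Torsion M = P·e = 29.7 × 9.5 = 282.15 kip·in.
Critical point at (x, y) = (4.531, 6.25) from centroid. f_tx = M·y/J = 2.44 kip/in; f_ty = M·x/J = 1.769 kip/in.
Resultant f_max = √[f_tx² + (f_v + f_ty)²] = √[2.44² + (1.212 + 1.769)²] = 3.853 kip/in.
Capacity per unit length: r_n/Ω = (1/2.0) × 0.6 × 60 × (0.707 × 0.75) = 9.544 kip/in.
3.853 ≤ 9.544 → adequate.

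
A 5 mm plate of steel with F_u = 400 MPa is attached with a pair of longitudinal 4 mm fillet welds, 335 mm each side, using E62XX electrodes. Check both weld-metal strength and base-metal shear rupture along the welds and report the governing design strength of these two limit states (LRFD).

φR_n ≈ 529 kN (weld metal governs)

E62XX → F_EXX = 620 MPa.
t_e = 0.707 × 4 = 2.828 mm; L = 670 mm.
Weld metal: φR_n = 0.75 × 0.6 × 620 × 2.828 × 670 × 10⁻³ = 528.6 kN.
Base metal (shear rupture): φR_n = 0.75 × 0.6 × 400 × 5 × 670 × 10⁻³ = 603 kN.
Governing: weld metal.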